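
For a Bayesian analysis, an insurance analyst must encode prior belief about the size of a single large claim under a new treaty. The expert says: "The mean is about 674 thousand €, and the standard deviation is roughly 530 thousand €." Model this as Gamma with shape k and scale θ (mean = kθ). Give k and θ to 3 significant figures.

For Gamma(k, scale θ): mean = kθ, variance = kθ², so CV = 1/√k.
CV = SD/mean = 530/674 = 0.7864, hence k = 1/CV² = 1.62.
Then θ = mean/k = 674/1.62 = 417.

k ≈ 1.62, θ ≈ 417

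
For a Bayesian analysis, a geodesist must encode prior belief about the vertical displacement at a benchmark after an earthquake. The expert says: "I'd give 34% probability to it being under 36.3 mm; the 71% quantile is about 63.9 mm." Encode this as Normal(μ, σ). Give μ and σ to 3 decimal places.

The p-quantile of Normal(μ,σ) is μ + z_p·σ, with z_{0.34} = -0.4125 and z_{0.71} = 0.5534.
Eliminate σ: μ = (z₂·x₁ − z₁·x₂)/(z₂ − z₁) = (0.5534·36.3 − (-0.4125)·63.9)/0.9658 = 48.087.
Then σ = (x₂ − x₁)/(z₂ − z₁) = (63.9 − 36.3)/0.9658 = 28.576.

μ = 48.087, σ = 28.576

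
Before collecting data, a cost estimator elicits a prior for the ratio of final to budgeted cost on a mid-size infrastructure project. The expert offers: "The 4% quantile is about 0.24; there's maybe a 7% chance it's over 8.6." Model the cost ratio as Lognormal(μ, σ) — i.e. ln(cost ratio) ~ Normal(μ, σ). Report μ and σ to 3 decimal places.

μ ≈ 0.515, σ ≈ 1.109

If T ~ Lognormal(μ,σ) then ln T ~ Normal(μ,σ), so the p-quantile of ln T is μ + z_p·σ.
ln(0.24) = -1.427 and ln(8.6) = 2.152; z_{0.04} = -1.751, z_{0.93} = 1.476.
σ = (2.152 − -1.427)/(1.476 − (-1.751)) = 1.109.
μ = -1.427 − (-1.751)·1.109 = 0.515.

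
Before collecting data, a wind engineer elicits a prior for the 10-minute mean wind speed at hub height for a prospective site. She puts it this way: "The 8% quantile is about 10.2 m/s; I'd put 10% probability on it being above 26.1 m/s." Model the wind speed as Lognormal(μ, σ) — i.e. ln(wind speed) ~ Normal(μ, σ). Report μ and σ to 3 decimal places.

If T ~ Lognormal(μ,σ) then ln T ~ Normal(μ,σ), so the p-quantile of ln T is μ + z_p·σ.
ln(10.2) = 2.322 and ln(26.1) = 3.262; z_{0.08} = -1.405, z_{0.9} = 1.282.
σ = (3.262 − 2.322)/(1.282 − (-1.405)) = 0.350.
μ = 2.322 − (-1.405)·0.350 = 2.814.

μ ≈ 2.814, σ ≈ 0.350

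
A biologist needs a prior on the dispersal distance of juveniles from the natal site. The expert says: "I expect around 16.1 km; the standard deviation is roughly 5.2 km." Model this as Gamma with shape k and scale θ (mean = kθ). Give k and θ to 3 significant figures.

k ≈ 9.59, θ ≈ 1.68

For Gamma(k, scale θ): mean = kθ, variance = kθ², so CV = 1/√k.
CV = SD/mean = 5.2/16.1 = 0.323, hence k = 1/CV² = 9.59.
Then θ = mean/k = 16.1/9.59 = 1.68.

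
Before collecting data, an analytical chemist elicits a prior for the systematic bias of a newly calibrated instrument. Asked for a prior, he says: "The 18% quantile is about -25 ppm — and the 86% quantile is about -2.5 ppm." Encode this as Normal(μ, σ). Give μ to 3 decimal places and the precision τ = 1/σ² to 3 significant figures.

μ = -14.680, τ = 0.00787

For Normal(μ,σ), the p-quantile is μ + z_p·σ. Here z_{0.18} = -0.9154, z_{0.86} = 1.08.
So -25 = μ − 0.9154σ and -2.5 = μ + 1.08σ.
Subtracting: σ = (-2.5 − -25)/(1.08 − (-0.9154)) = 11.274.
Then μ = -25 − (-0.9154)·11.274 = -14.680.
Precision τ = 1/σ² = 1/11.27² = 0.00787.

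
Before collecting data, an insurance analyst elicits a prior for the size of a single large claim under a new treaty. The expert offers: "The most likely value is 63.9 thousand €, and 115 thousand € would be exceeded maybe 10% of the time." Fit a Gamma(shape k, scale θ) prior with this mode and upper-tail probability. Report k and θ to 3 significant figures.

Gamma(k,θ) with k>1 has mode (k−1)θ, so θ = 63.9/(k−1).
Need P(X < 115) = 0.9 with θ tied to k this way. Start at k = 2, θ = 63.9: P(X<115) ≈ 0.537.
Too low — raise k to concentrate. Iterating converges to k ≈ 6.51.
Then θ = 63.9/(6.51−1) ≈ 11.6.

k ≈ 6.51, θ ≈ 11.6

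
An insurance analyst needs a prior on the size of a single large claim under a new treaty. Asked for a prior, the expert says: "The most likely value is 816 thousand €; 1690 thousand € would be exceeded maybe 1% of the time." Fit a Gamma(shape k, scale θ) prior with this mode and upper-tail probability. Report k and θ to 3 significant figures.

Gamma(k,θ) with k>1 has mode (k−1)θ, so θ = 816/(k−1).
Need P(X < 1690) = 0.99 with θ tied to k this way. Start at k = 2, θ = 816: P(X<1690) ≈ 0.613.
Too low — raise k to concentrate. Iterating converges to k ≈ 10.2.
Then θ = 816/(10.2−1) ≈ 88.7.

k ≈ 10.2, θ ≈ 88.7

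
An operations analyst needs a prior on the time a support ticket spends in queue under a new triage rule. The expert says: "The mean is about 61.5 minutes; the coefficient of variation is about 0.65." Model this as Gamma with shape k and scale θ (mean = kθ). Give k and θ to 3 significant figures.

For Gamma(k, scale θ): mean = kθ, variance = kθ², so CV = 1/√k.
CV = 0.65, hence k = 1/CV² = 2.37.
Then θ = mean/k = 61.5/2.37 = 26.

k ≈ 2.37, θ ≈ 26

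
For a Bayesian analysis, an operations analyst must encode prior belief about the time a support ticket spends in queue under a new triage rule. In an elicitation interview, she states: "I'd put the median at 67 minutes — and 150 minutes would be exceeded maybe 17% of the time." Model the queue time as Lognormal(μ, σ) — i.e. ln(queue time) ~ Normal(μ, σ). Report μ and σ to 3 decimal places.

μ ≈ 4.205, σ ≈ 0.845

If T ~ Lognormal(μ,σ) then ln T ~ Normal(μ,σ), so the p-quantile of ln T is μ + z_p·σ.
ln(67) = 4.205 and ln(150) = 5.011; z_{0.5} = 0, z_{0.83} = 0.9542.
σ = (5.011 − 4.205)/(0.9542 − (0)) = 0.845.
μ = 4.205 − (0)·0.845 = 4.205.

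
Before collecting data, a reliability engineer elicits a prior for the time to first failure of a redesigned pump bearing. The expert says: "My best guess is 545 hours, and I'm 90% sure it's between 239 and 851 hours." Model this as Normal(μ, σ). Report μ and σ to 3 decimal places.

A symmetric 90% interval runs μ ± z·σ with z = 1.645.
Half-width = 306, so σ = 306/1.645 = 186.035.
μ is the stated best guess, 545.000.

μ = 545.000, σ = 186.035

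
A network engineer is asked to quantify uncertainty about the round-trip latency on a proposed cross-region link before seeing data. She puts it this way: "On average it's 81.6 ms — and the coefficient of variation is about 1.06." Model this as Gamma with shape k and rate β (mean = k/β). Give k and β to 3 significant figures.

k ≈ 0.89, β ≈ 0.0109

For Gamma(k, rate β): mean = k/β, variance = k/β², so CV = 1/√k.
CV = 1.06, hence k = 1/CV² = 0.89.
Then β = k/mean = 0.89/81.6 = 0.0109.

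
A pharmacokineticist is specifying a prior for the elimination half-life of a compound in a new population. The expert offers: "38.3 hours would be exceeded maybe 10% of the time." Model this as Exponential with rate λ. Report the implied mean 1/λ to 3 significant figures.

mean ≈ 16.6 hours

P(T > 38.3) = e^(−λ·38.3) = 0.1, so λ = −ln(0.1)/38.3 = 0.0601.
Mean = 1/λ = 16.6 hours.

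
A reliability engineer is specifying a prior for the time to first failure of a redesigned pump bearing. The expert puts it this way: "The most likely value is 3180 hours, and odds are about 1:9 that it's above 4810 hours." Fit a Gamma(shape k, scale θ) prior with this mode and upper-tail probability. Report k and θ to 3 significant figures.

k ≈ 11.9, θ ≈ 292

Gamma(k,θ) with k>1 has mode (k−1)θ, so θ = 3180/(k−1).
Need P(X < 4810) = 0.9 with θ tied to k this way. Start at k = 2, θ = 3180: P(X<4810) ≈ 0.446.
Too low — raise k to concentrate. Iterating converges to k ≈ 11.9.
Then θ = 3180/(11.9−1) ≈ 292.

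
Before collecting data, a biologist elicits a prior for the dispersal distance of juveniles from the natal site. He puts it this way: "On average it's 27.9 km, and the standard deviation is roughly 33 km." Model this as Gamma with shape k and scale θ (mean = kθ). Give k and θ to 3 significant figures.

For Gamma(k, scale θ): mean = kθ, variance = kθ², so CV = 1/√k.
CV = SD/mean = 33/27.9 = 1.183, hence k = 1/CV² = 0.715.
Then θ = mean/k = 27.9/0.715 = 39.

k ≈ 0.715, θ ≈ 39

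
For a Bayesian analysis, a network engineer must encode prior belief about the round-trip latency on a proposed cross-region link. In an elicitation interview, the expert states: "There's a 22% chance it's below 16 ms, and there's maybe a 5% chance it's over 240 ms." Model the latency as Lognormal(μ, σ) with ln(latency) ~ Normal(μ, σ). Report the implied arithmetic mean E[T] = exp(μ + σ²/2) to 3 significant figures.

If T ~ Lognormal(μ,σ) then ln T ~ Normal(μ,σ), so the p-quantile of ln T is μ + z_p·σ.
ln(16) = 2.773 and ln(240) = 5.481; z_{0.22} = -0.7722, z_{0.95} = 1.645.
σ = (5.481 − 2.773)/(1.645 − (-0.7722)) = 1.120.
μ = 2.773 − (-0.7722)·1.120 = 3.638.
E[T] = exp(μ + σ²/2) = exp(3.638 + 0.6276) = 71.2 ms.

E[T] ≈ 71.2 ms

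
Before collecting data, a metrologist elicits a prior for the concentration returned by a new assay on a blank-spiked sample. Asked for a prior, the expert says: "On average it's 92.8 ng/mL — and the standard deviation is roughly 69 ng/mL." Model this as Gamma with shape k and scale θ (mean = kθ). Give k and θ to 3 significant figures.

k ≈ 1.81, θ ≈ 51.3

For Gamma(k, scale θ): mean = kθ, variance = kθ², so CV = 1/√k.
CV = SD/mean = 69/92.8 = 0.7435, hence k = 1/CV² = 1.81.
Then θ = mean/k = 92.8/1.81 = 51.3.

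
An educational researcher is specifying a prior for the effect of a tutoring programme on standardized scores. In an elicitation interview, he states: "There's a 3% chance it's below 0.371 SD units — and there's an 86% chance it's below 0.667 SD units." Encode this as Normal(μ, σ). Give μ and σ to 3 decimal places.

μ = 0.559, σ = 0.100

The p-quantile of Normal(μ,σ) is μ + z_p·σ, with z_{0.03} = -1.881 and z_{0.86} = 1.08.
Eliminate σ: μ = (z₂·x₁ − z₁·x₂)/(z₂ − z₁) = (1.08·0.371 − (-1.881)·0.667)/2.961 = 0.559.
Then σ = (x₂ − x₁)/(z₂ − z₁) = (0.667 − 0.371)/2.961 = 0.100.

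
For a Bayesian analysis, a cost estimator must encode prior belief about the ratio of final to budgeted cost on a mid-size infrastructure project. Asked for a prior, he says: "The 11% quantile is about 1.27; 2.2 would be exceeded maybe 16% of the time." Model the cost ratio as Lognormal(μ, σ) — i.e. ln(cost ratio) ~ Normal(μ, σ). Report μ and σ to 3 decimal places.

If T ~ Lognormal(μ,σ) then ln T ~ Normal(μ,σ), so the p-quantile of ln T is μ + z_p·σ.
ln(1.27) = 0.239 and ln(2.2) = 0.7885; z_{0.11} = -1.227, z_{0.84} = 0.9945.
σ = (0.7885 − 0.239)/(0.9945 − (-1.227)) = 0.247.
μ = 0.239 − (-1.227)·0.247 = 0.542.

μ ≈ 0.542, σ ≈ 0.247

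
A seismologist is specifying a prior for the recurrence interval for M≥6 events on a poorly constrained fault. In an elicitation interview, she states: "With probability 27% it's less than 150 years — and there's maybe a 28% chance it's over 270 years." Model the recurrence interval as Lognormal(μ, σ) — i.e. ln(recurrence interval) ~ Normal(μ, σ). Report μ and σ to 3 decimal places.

If T ~ Lognormal(μ,σ) then ln T ~ Normal(μ,σ), so the p-quantile of ln T is μ + z_p·σ.
ln(150) = 5.011 and ln(270) = 5.598; z_{0.27} = -0.6128, z_{0.72} = 0.5828.
σ = (5.598 − 5.011)/(0.5828 − (-0.6128)) = 0.492.
μ = 5.011 − (-0.6128)·0.492 = 5.312.

μ ≈ 5.312, σ ≈ 0.492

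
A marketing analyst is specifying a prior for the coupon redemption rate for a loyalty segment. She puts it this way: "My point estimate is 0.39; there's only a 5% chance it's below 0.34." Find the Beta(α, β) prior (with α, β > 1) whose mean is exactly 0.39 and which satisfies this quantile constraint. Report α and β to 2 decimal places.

With mean 0.39 fixed, write α = 0.39s, β = 0.61s where s = α+β.
Need P(θ < 0.34) = 0.05 under Beta(0.39s, 0.61s). Normal approximation: (q−m)/√(m(1−m)/s) ≈ z_{0.05} = -1.64, so s ≈ 0.39·0.61·(-1.64)²/(0.34−0.39)² = 257.5.
At s = 257.5: P(θ<0.34) ≈ 0.048. Adjusting to match 0.05 gives s ≈ 251.50.
So α = 0.39·251.50 ≈ 98.08, β = 0.61·251.50 ≈ 153.41.

α ≈ 98.08, β ≈ 153.41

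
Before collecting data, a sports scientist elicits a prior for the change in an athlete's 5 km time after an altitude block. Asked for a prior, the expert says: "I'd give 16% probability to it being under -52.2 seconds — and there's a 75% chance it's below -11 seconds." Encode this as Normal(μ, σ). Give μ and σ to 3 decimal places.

The p-quantile of Normal(μ,σ) is μ + z_p·σ, with z_{0.16} = -0.9945 and z_{0.75} = 0.6745.
Eliminate σ: μ = (z₂·x₁ − z₁·x₂)/(z₂ − z₁) = (0.6745·-52.2 − (-0.9945)·-11)/1.669 = -27.651.
Then σ = (x₂ − x₁)/(z₂ − z₁) = (-11 − -52.2)/1.669 = 24.686.

μ = -27.651, σ = 24.686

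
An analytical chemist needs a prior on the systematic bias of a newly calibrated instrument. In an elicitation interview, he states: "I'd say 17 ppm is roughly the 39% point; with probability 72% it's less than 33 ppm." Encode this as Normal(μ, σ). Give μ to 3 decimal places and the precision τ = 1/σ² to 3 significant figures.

The p-quantile of Normal(μ,σ) is μ + z_p·σ, with z_{0.39} = -0.2793 and z_{0.72} = 0.5828.
Eliminate σ: μ = (z₂·x₁ − z₁·x₂)/(z₂ − z₁) = (0.5828·17 − (-0.2793)·33)/0.8622 = 22.184.
Then σ = (x₂ − x₁)/(z₂ − z₁) = (33 − 17)/0.8622 = 18.558.
Precision τ = 1/σ² = 1/18.56² = 0.0029.

μ = 22.184, τ = 0.0029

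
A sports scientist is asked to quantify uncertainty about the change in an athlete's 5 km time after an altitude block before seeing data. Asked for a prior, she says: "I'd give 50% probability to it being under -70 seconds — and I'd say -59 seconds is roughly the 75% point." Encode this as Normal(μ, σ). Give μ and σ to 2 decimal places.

The p-quantile of Normal(μ,σ) is μ + z_p·σ, with z_{0.5} = 0 and z_{0.75} = 0.6745.
Eliminate σ: μ = (z₂·x₁ − z₁·x₂)/(z₂ − z₁) = (0.6745·-70 − (0)·-59)/0.6745 = -70.00.
Then σ = (x₂ − x₁)/(z₂ − z₁) = (-59 − -70)/0.6745 = 16.31.

μ = -70.00, σ = 16.31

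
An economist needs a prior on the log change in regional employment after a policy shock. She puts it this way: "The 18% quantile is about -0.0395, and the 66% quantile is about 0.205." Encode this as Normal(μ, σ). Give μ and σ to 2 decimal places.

μ = 0.13, σ = 0.18

For Normal(μ,σ), the p-quantile is μ + z_p·σ. Here z_{0.18} = -0.9154, z_{0.66} = 0.4125.
So -0.0395 = μ − 0.9154σ and 0.205 = μ + 0.4125σ.
Subtracting: σ = (0.205 − -0.0395)/(0.4125 − (-0.9154)) = 0.18.
Then μ = -0.0395 − (-0.9154)·0.18 = 0.13.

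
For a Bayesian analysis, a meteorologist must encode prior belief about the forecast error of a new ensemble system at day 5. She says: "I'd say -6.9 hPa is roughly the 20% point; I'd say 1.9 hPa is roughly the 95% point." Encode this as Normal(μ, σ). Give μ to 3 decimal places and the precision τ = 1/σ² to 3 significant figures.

μ = -3.921, τ = 0.0798

For Normal(μ,σ), the p-quantile is μ + z_p·σ. Here z_{0.2} = -0.8416, z_{0.95} = 1.645.
So -6.9 = μ − 0.8416σ and 1.9 = μ + 1.645σ.
Subtracting: σ = (1.9 − -6.9)/(1.645 − (-0.8416)) = 3.539.
Then μ = -6.9 − (-0.8416)·3.539 = -3.921.
Precision τ = 1/σ² = 1/3.539² = 0.0798.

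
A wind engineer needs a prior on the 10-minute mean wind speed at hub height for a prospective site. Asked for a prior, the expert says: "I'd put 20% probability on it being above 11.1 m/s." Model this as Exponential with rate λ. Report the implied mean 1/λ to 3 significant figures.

mean ≈ 6.9 m/s

P(T > 11.1) = e^(−λ·11.1) = 0.2, so λ = −ln(0.2)/11.1 = 0.145.
Mean = 1/λ = 6.9 m/s.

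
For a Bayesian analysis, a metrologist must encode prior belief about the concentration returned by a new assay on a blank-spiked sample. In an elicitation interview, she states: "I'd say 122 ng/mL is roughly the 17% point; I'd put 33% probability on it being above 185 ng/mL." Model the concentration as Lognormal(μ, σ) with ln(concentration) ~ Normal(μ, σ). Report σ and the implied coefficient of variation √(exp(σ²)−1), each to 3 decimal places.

If T ~ Lognormal(μ,σ) then ln T ~ Normal(μ,σ), so the p-quantile of ln T is μ + z_p·σ.
ln(122) = 4.804 and ln(185) = 5.22; z_{0.17} = -0.9542, z_{0.67} = 0.4399.
σ = (5.22 − 4.804)/(0.4399 − (-0.9542)) = 0.299.
μ = 4.804 − (-0.9542)·0.299 = 5.089.
CV = √(exp(σ²)−1) = √(exp(0.0892)−1) = 0.305.

σ ≈ 0.299, CV ≈ 0.305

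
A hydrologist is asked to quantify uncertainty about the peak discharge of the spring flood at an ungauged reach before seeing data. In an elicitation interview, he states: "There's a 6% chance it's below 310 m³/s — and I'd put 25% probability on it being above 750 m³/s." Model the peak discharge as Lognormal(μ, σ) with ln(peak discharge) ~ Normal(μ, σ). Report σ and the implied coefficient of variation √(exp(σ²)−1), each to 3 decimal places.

If T ~ Lognormal(μ,σ) then ln T ~ Normal(μ,σ), so the p-quantile of ln T is μ + z_p·σ.
ln(310) = 5.737 and ln(750) = 6.62; z_{0.06} = -1.555, z_{0.75} = 0.6745.
σ = (6.62 − 5.737)/(0.6745 − (-1.555)) = 0.396.
μ = 5.737 − (-1.555)·0.396 = 6.353.
CV = √(exp(σ²)−1) = √(exp(0.1571)−1) = 0.412.

σ ≈ 0.396, CV ≈ 0.412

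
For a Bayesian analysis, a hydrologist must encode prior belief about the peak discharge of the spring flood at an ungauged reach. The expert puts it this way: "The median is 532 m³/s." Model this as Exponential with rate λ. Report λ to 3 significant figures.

λ ≈ 0.0013

Exponential median = ln 2 / λ, so λ = ln 2 / 532.0 = 0.0013.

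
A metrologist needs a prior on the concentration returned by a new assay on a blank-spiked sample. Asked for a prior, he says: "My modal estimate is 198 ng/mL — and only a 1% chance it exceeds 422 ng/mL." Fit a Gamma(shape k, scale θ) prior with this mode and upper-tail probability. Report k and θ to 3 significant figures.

k ≈ 9.47, θ ≈ 23.4

Gamma(k,θ) with k>1 has mode (k−1)θ, so θ = 198/(k−1).
Need P(X < 422) = 0.99 with θ tied to k this way. Start at k = 2, θ = 198: P(X<422) ≈ 0.628.
Too low — raise k to concentrate. Iterating converges to k ≈ 9.47.
Then θ = 198/(9.47−1) ≈ 23.4.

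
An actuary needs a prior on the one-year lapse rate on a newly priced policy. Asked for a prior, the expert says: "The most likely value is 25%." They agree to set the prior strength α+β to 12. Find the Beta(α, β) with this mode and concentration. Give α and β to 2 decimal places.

α = 3.50, β = 8.50

For α,β > 1 the Beta mode is (α−1)/(α+β−2). With α+β = 12, the mode is (α−1)/10.
Set (α−1)/10 = 0.25 → α = 1 + 0.25·10 = 3.50.
β = 12 − α = 8.50.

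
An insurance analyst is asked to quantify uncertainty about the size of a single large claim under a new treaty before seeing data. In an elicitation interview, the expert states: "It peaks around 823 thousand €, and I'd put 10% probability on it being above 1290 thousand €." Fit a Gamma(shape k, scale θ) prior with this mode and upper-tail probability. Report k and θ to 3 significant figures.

k ≈ 10.3, θ ≈ 88.8

Gamma(k,θ) with k>1 has mode (k−1)θ, so θ = 823/(k−1).
Need P(X < 1290) = 0.9 with θ tied to k this way. Start at k = 2, θ = 823: P(X<1290) ≈ 0.464.
Too low — raise k to concentrate. Iterating converges to k ≈ 10.3.
Then θ = 823/(10.3−1) ≈ 88.8.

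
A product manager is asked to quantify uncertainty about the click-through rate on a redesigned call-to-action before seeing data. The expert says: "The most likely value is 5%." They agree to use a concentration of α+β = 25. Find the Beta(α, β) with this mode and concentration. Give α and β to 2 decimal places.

α = 2.15, β = 22.85

For α,β > 1 the Beta mode is (α−1)/(α+β−2). With α+β = 25, the mode is (α−1)/23.
Set (α−1)/23 = 0.05 → α = 1 + 0.05·23 = 2.15.
β = 25 − α = 22.85.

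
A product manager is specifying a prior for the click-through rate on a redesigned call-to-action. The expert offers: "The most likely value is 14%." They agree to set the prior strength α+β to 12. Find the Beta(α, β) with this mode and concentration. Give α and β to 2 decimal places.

For α,β > 1 the Beta mode is (α−1)/(α+β−2). With α+β = 12, the mode is (α−1)/10.
Set (α−1)/10 = 0.14 → α = 1 + 0.14·10 = 2.40.
β = 12 − α = 9.60.

α = 2.40, β = 9.60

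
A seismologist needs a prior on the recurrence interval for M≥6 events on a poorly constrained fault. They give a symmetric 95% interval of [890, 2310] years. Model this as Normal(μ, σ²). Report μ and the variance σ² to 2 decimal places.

A symmetric 95% interval runs μ ± z·σ with z = 1.96.
Half-width = 710, so σ = 710/1.96 = 362.252 and σ² = 131226.19.
μ is the interval midpoint, 1600.00.

μ = 1600.00, σ² = 131226.19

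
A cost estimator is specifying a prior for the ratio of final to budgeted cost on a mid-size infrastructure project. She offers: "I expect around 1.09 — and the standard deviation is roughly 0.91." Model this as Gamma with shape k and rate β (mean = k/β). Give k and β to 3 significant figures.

For Gamma(k, rate β): mean = k/β, variance = k/β², so CV = 1/√k.
CV = SD/mean = 0.91/1.09 = 0.8349, hence k = 1/CV² = 1.43.
Then β = k/mean = 1.43/1.09 = 1.32.

k ≈ 1.43, β ≈ 1.32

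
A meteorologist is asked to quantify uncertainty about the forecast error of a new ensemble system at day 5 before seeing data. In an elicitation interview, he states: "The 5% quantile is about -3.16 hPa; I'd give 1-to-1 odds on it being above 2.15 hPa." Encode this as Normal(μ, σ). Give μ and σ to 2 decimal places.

μ = 2.15, σ = 3.23

The p-quantile of Normal(μ,σ) is μ + z_p·σ, with z_{0.05} = -1.645 and z_{0.5} = 0.
Eliminate σ: μ = (z₂·x₁ − z₁·x₂)/(z₂ − z₁) = (0·-3.16 − (-1.645)·2.15)/1.645 = 2.15.
Then σ = (x₂ − x₁)/(z₂ − z₁) = (2.15 − -3.16)/1.645 = 3.23.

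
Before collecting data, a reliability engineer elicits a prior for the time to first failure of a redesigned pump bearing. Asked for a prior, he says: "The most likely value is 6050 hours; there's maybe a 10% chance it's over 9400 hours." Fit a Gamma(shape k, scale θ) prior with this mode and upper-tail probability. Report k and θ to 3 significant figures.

Gamma(k,θ) with k>1 has mode (k−1)θ, so θ = 6050/(k−1).
Need P(X < 9400) = 0.9 with θ tied to k this way. Start at k = 2, θ = 6050: P(X<9400) ≈ 0.460.
Too low — raise k to concentrate. Iterating converges to k ≈ 10.6.
Then θ = 6050/(10.6−1) ≈ 628.

k ≈ 10.6, θ ≈ 628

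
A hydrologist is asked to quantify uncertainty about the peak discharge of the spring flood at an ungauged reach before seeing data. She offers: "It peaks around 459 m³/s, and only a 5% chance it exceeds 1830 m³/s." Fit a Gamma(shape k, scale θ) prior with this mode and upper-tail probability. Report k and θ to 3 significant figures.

k ≈ 2.32, θ ≈ 349

Gamma(k,θ) with k>1 has mode (k−1)θ, so θ = 459/(k−1).
Need P(X < 1830) = 0.95 with θ tied to k this way. Start at k = 2, θ = 459: P(X<1830) ≈ 0.907.
Too low — raise k to concentrate. Iterating converges to k ≈ 2.32.
Then θ = 459/(2.32−1) ≈ 349.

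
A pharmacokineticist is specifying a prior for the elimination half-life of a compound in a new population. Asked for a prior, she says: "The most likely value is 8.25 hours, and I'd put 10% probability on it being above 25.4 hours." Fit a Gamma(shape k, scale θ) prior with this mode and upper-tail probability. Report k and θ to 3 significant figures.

Gamma(k,θ) with k>1 has mode (k−1)θ, so θ = 8.25/(k−1).
Need P(X < 25.4) = 0.9 with θ tied to k this way. Start at k = 2, θ = 8.25: P(X<25.4) ≈ 0.812.
Too low — raise k to concentrate. Iterating converges to k ≈ 2.5.
Then θ = 8.25/(2.5−1) ≈ 5.5.

k ≈ 2.5, θ ≈ 5.5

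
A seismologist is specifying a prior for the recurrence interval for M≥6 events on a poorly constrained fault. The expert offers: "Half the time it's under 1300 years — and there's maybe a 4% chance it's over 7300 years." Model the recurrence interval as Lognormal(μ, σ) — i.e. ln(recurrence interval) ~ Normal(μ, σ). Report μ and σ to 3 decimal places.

μ ≈ 7.170, σ ≈ 0.986

If T ~ Lognormal(μ,σ) then ln T ~ Normal(μ,σ), so the p-quantile of ln T is μ + z_p·σ.
ln(1300) = 7.17 and ln(7300) = 8.896; z_{0.5} = 0, z_{0.96} = 1.751.
σ = (8.896 − 7.17)/(1.751 − (0)) = 0.986.
μ = 7.17 − (0)·0.986 = 7.170.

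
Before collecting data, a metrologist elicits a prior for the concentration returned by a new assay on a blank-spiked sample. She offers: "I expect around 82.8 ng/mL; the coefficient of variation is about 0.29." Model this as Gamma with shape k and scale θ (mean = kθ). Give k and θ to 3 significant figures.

For Gamma(k, scale θ): mean = kθ, variance = kθ², so CV = 1/√k.
CV = 0.29, hence k = 1/CV² = 11.9.
Then θ = mean/k = 82.8/11.9 = 6.96.

k ≈ 11.9, θ ≈ 6.96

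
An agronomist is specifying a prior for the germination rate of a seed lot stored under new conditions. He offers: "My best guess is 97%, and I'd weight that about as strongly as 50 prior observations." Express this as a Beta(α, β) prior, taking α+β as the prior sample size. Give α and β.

Under the effective-sample-size interpretation, Beta(α, β) has prior mean α/(α+β) and prior sample size α+β.
So α+β = 50 and α/(α+β) = 0.97, giving α = 0.97·50 = 48.5 and β = 50 − 48.5 = 1.5.

α = 48.5, β = 1.5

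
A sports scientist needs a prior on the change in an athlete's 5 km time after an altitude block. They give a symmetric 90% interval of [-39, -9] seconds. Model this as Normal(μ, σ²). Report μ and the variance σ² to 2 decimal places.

μ = -24.00, σ² = 83.16

A symmetric 90% interval runs μ ± z·σ with z = 1.645.
Half-width = 15, so σ = 15/1.645 = 9.119 and σ² = 83.16.
μ is the interval midpoint, -24.00.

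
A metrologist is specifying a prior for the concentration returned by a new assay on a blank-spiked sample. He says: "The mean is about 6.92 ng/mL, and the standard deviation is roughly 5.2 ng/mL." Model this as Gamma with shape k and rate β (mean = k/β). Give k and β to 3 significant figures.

For Gamma(k, rate β): mean = k/β, variance = k/β², so CV = 1/√k.
CV = SD/mean = 5.2/6.92 = 0.7514, hence k = 1/CV² = 1.77.
Then β = k/mean = 1.77/6.92 = 0.256.

k ≈ 1.77, β ≈ 0.256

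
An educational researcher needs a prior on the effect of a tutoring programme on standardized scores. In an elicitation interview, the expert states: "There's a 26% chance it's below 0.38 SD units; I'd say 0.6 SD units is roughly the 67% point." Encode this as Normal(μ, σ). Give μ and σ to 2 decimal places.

μ = 0.51, σ = 0.20

The p-quantile of Normal(μ,σ) is μ + z_p·σ, with z_{0.26} = -0.6433 and z_{0.67} = 0.4399.
Eliminate σ: μ = (z₂·x₁ − z₁·x₂)/(z₂ − z₁) = (0.4399·0.38 − (-0.6433)·0.6)/1.083 = 0.51.
Then σ = (x₂ − x₁)/(z₂ − z₁) = (0.6 − 0.38)/1.083 = 0.20.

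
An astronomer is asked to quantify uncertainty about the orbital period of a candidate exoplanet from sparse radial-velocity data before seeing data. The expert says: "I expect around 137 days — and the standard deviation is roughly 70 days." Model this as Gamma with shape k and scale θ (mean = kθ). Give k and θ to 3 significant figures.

k ≈ 3.83, θ ≈ 35.8

For Gamma(k, scale θ): mean = kθ, variance = kθ², so CV = 1/√k.
CV = SD/mean = 70/137 = 0.5109, hence k = 1/CV² = 3.83.
Then θ = mean/k = 137/3.83 = 35.8.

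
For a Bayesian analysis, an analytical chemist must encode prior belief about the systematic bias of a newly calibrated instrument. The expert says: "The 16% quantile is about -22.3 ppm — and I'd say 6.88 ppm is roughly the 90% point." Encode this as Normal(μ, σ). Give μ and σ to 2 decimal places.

For Normal(μ,σ), the p-quantile is μ + z_p·σ. Here z_{0.16} = -0.9945, z_{0.9} = 1.282.
So -22.3 = μ − 0.9945σ and 6.88 = μ + 1.282σ.
Subtracting: σ = (6.88 − -22.3)/(1.282 − (-0.9945)) = 12.82.
Then μ = -22.3 − (-0.9945)·12.82 = -9.55.

μ = -9.55, σ = 12.82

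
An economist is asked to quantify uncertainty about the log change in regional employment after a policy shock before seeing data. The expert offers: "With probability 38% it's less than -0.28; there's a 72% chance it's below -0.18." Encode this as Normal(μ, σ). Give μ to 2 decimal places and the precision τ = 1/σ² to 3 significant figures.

μ = -0.25, τ = 78.9

The p-quantile of Normal(μ,σ) is μ + z_p·σ, with z_{0.38} = -0.3055 and z_{0.72} = 0.5828.
Eliminate σ: μ = (z₂·x₁ − z₁·x₂)/(z₂ − z₁) = (0.5828·-0.28 − (-0.3055)·-0.18)/0.8883 = -0.25.
Then σ = (x₂ − x₁)/(z₂ − z₁) = (-0.18 − -0.28)/0.8883 = 0.11.
Precision τ = 1/σ² = 1/0.1126² = 78.9.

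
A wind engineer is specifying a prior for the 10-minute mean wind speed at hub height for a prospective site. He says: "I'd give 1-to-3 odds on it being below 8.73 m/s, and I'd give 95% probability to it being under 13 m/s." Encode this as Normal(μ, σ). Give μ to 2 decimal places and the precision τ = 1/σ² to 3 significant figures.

The p-quantile of Normal(μ,σ) is μ + z_p·σ, with z_{0.25} = -0.6745 and z_{0.95} = 1.645.
Eliminate σ: μ = (z₂·x₁ − z₁·x₂)/(z₂ − z₁) = (1.645·8.73 − (-0.6745)·13)/2.319 = 9.97.
Then σ = (x₂ − x₁)/(z₂ − z₁) = (13 − 8.73)/2.319 = 1.84.
Precision τ = 1/σ² = 1/1.841² = 0.295.

μ = 9.97, τ = 0.295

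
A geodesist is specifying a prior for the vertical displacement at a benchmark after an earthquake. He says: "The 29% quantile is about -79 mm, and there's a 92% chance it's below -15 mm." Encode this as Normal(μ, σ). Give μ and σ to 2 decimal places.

The p-quantile of Normal(μ,σ) is μ + z_p·σ, with z_{0.29} = -0.5534 and z_{0.92} = 1.405.
Eliminate σ: μ = (z₂·x₁ − z₁·x₂)/(z₂ − z₁) = (1.405·-79 − (-0.5534)·-15)/1.958 = -60.92.
Then σ = (x₂ − x₁)/(z₂ − z₁) = (-15 − -79)/1.958 = 32.68.

μ = -60.92, σ = 32.68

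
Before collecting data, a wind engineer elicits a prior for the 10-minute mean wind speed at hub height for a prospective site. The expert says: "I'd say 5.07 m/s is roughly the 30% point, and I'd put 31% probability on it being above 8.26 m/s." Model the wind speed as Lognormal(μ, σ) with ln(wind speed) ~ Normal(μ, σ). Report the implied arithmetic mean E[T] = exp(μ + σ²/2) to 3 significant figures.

E[T] ≈ 7.31 m/s

If T ~ Lognormal(μ,σ) then ln T ~ Normal(μ,σ), so the p-quantile of ln T is μ + z_p·σ.
ln(5.07) = 1.623 and ln(8.26) = 2.111; z_{0.3} = -0.5244, z_{0.69} = 0.4959.
σ = (2.111 − 1.623)/(0.4959 − (-0.5244)) = 0.478.
μ = 1.623 − (-0.5244)·0.478 = 1.874.
E[T] = exp(μ + σ²/2) = exp(1.874 + 0.1144) = 7.31 m/s.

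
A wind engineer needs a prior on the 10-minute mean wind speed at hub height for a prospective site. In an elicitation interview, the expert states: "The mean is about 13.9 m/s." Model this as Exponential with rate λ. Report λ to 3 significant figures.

λ ≈ 0.0719

Exponential mean = 1/λ, so λ = 1/13.9 = 0.0719.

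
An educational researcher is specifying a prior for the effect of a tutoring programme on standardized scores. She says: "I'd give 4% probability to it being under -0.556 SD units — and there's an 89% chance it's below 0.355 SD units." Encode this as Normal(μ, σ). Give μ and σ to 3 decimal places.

μ = -0.020, σ = 0.306

For Normal(μ,σ), the p-quantile is μ + z_p·σ. Here z_{0.04} = -1.751, z_{0.89} = 1.227.
So -0.556 = μ − 1.751σ and 0.355 = μ + 1.227σ.
Subtracting: σ = (0.355 − -0.556)/(1.227 − (-1.751)) = 0.306.
Then μ = -0.556 − (-1.751)·0.306 = -0.020.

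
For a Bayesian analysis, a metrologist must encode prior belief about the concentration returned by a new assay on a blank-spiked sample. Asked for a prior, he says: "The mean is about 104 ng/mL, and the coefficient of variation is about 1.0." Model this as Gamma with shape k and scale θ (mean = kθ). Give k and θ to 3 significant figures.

For Gamma(k, scale θ): mean = kθ, variance = kθ², so CV = 1/√k.
CV = 1.0, hence k = 1/CV² = 1.
Then θ = mean/k = 104/1 = 104.

k ≈ 1, θ ≈ 104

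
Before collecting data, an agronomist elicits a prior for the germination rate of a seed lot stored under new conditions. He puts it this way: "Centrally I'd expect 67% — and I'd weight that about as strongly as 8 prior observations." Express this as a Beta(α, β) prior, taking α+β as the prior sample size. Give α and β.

Under the effective-sample-size interpretation, Beta(α, β) has prior mean α/(α+β) and prior sample size α+β.
So α+β = 8 and α/(α+β) = 0.67, giving α = 0.67·8 = 5.36 and β = 8 − 5.36 = 2.64.

α = 5.36, β = 2.64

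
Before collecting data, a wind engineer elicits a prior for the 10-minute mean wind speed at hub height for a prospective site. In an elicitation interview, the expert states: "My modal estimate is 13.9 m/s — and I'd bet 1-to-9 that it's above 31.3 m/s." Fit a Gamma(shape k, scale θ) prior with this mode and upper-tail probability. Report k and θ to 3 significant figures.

Gamma(k,θ) with k>1 has mode (k−1)θ, so θ = 13.9/(k−1).
Need P(X < 31.3) = 0.9 with θ tied to k this way. Start at k = 2, θ = 13.9: P(X<31.3) ≈ 0.658.
Too low — raise k to concentrate. Iterating converges to k ≈ 3.92.
Then θ = 13.9/(3.92−1) ≈ 4.76.

k ≈ 3.92, θ ≈ 4.76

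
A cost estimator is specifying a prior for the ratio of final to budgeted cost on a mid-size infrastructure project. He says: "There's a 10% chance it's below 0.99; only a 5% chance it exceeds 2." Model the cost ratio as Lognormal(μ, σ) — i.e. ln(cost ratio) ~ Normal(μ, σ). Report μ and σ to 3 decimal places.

If T ~ Lognormal(μ,σ) then ln T ~ Normal(μ,σ), so the p-quantile of ln T is μ + z_p·σ.
ln(0.99) = -0.01005 and ln(2) = 0.6931; z_{0.1} = -1.282, z_{0.95} = 1.645.
σ = (0.6931 − -0.01005)/(1.645 − (-1.282)) = 0.240.
μ = -0.01005 − (-1.282)·0.240 = 0.298.

μ ≈ 0.298, σ ≈ 0.240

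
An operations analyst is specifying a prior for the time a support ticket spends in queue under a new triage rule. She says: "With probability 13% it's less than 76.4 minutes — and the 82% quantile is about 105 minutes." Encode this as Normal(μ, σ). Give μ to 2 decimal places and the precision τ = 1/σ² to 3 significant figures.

μ = 92.18, τ = 0.0051

The p-quantile of Normal(μ,σ) is μ + z_p·σ, with z_{0.13} = -1.126 and z_{0.82} = 0.9154.
Eliminate σ: μ = (z₂·x₁ − z₁·x₂)/(z₂ − z₁) = (0.9154·76.4 − (-1.126)·105)/2.042 = 92.18.
Then σ = (x₂ − x₁)/(z₂ − z₁) = (105 − 76.4)/2.042 = 14.01.
Precision τ = 1/σ² = 1/14.01² = 0.0051.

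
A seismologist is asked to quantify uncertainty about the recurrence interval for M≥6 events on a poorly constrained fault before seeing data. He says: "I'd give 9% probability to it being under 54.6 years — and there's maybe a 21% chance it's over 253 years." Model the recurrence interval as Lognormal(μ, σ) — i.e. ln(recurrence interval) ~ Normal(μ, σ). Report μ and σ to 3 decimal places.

μ ≈ 4.958, σ ≈ 0.714

If T ~ Lognormal(μ,σ) then ln T ~ Normal(μ,σ), so the p-quantile of ln T is μ + z_p·σ.
ln(54.6) = 4 and ln(253) = 5.533; z_{0.09} = -1.341, z_{0.79} = 0.8064.
σ = (5.533 − 4)/(0.8064 − (-1.341)) = 0.714.
μ = 4 − (-1.341)·0.714 = 4.958.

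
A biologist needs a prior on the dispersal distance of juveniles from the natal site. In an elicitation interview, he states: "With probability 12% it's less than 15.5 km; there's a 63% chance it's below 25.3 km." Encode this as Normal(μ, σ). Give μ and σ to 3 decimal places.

For Normal(μ,σ), the p-quantile is μ + z_p·σ. Here z_{0.12} = -1.175, z_{0.63} = 0.3319.
So 15.5 = μ − 1.175σ and 25.3 = μ + 0.3319σ.
Subtracting: σ = (25.3 − 15.5)/(0.3319 − (-1.175)) = 6.504.
Then μ = 15.5 − (-1.175)·6.504 = 23.142.

μ = 23.142, σ = 6.504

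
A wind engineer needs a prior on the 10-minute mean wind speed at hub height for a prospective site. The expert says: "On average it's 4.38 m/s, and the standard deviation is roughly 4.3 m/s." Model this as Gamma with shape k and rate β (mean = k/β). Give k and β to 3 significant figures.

For Gamma(k, rate β): mean = k/β, variance = k/β², so CV = 1/√k.
CV = SD/mean = 4.3/4.38 = 0.9817, hence k = 1/CV² = 1.04.
Then β = k/mean = 1.04/4.38 = 0.237.

k ≈ 1.04, β ≈ 0.237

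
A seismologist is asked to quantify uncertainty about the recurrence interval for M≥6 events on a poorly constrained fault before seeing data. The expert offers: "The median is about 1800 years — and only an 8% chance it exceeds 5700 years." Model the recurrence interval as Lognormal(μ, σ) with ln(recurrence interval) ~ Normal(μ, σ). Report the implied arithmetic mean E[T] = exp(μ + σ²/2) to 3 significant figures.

If T ~ Lognormal(μ,σ) then ln T ~ Normal(μ,σ), so the p-quantile of ln T is μ + z_p·σ.
ln(1800) = 7.496 and ln(5700) = 8.648; z_{0.5} = 0, z_{0.92} = 1.405.
σ = (8.648 − 7.496)/(1.405 − (0)) = 0.820.
μ = 7.496 − (0)·0.820 = 7.496.
E[T] = exp(μ + σ²/2) = exp(7.496 + 0.3365) = 2520 years.

E[T] ≈ 2520 years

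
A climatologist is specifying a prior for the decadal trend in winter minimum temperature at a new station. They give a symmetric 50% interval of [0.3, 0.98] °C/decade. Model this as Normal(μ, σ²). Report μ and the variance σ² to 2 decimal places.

μ = 0.64, σ² = 0.25

A symmetric 50% interval runs μ ± z·σ with z = 0.6745.
Half-width = 0.34, so σ = 0.34/0.6745 = 0.504 and σ² = 0.25.
μ is the interval midpoint, 0.64.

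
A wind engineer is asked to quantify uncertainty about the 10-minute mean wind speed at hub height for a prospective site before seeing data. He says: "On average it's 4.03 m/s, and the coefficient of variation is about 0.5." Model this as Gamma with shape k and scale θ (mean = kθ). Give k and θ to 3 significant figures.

k ≈ 4, θ ≈ 1.01

For Gamma(k, scale θ): mean = kθ, variance = kθ², so CV = 1/√k.
CV = 0.5, hence k = 1/CV² = 4.
Then θ = mean/k = 4.03/4 = 1.01.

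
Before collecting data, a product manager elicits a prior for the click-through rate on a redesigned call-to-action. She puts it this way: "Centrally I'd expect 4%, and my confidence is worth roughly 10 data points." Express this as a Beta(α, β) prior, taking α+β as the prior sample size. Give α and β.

α = 0.4, β = 9.6

Under the effective-sample-size interpretation, Beta(α, β) has prior mean α/(α+β) and prior sample size α+β.
So α+β = 10 and α/(α+β) = 0.04, giving α = 0.04·10 = 0.4 and β = 10 − 0.4 = 9.6.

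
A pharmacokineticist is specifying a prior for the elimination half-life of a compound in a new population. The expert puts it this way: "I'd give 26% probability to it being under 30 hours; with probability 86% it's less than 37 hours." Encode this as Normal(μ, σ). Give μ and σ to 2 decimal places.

μ = 32.61, σ = 4.06

The p-quantile of Normal(μ,σ) is μ + z_p·σ, with z_{0.26} = -0.6433 and z_{0.86} = 1.08.
Eliminate σ: μ = (z₂·x₁ − z₁·x₂)/(z₂ − z₁) = (1.08·30 − (-0.6433)·37)/1.724 = 32.61.
Then σ = (x₂ − x₁)/(z₂ − z₁) = (37 − 30)/1.724 = 4.06.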